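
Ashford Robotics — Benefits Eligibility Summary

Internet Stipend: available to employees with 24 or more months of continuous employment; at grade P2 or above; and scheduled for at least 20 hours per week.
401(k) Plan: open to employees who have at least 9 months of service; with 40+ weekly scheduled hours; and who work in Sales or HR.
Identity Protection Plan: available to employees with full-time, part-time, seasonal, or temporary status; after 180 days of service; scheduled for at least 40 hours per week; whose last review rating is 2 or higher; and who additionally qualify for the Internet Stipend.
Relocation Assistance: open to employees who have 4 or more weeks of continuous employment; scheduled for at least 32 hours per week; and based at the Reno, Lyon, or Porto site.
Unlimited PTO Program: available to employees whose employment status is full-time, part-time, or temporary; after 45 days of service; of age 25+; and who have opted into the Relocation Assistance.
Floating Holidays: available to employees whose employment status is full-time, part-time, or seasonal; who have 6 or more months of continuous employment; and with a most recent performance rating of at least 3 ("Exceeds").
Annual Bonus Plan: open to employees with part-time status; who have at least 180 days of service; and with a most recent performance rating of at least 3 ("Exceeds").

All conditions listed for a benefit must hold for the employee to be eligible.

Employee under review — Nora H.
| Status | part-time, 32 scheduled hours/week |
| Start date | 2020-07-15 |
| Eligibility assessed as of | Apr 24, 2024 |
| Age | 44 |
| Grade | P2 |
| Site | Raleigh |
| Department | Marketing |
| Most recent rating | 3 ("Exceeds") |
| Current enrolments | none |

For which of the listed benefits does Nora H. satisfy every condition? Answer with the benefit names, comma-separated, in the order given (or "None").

Internet Stipend, Floating Holidays, Annual Bonus Plan

Service from 2020-07-15 to Apr 24, 2024: 1379 days.
Internet Stipend — service 1379 days ≥ 24 months (≈720 days) ✓; grade P2 ≥ P2 ✓; 32 hrs/wk ≥ 20 ✓ → eligible.
401(k) Plan — service 1379 days ≥ 9 months (≈270 days) ✓; 32 hrs/wk < 40 ✗ → not eligible.
Identity Protection Plan — status part-time ✓; service 1379 days ≥ 180 days ✓; 32 hrs/wk < 40 ✗ → not eligible.
Relocation Assistance — service 1379 days ≥ 4 weeks (≈28 days) ✓; 32 hrs/wk ≥ 32 ✓; site Raleigh ✗ (not Reno, Lyon, or Porto) → not eligible.
Unlimited PTO Program — status part-time ✓; service 1379 days ≥ 45 days ✓; age 44 ≥ 25 ✓; not enrolled in Relocation Assistance ✗ → not eligible.
Floating Holidays — status part-time ✓; service 1379 days ≥ 6 months (≈180 days) ✓; rating 3 ≥ 3 ✓ → eligible.
Annual Bonus Plan — status part-time ✓; service 1379 days ≥ 180 days ✓; rating 3 ≥ 3 ✓ → eligible.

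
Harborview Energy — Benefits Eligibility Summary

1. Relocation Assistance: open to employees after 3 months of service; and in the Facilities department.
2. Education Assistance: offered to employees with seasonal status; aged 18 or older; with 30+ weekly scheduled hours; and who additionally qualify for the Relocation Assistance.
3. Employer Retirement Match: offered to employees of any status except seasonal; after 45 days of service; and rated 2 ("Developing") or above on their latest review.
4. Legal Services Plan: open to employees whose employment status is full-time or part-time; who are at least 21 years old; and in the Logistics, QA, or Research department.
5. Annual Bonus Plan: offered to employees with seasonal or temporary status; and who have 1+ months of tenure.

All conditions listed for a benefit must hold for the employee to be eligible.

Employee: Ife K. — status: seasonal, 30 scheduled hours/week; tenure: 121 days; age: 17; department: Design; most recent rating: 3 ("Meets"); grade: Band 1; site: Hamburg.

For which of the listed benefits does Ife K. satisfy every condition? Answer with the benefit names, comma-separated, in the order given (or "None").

Annual Bonus Plan

Relocation Assistance — service 121 days ≥ 3 months (≈90 days) ✓; dept Design ✗ → not eligible.
Education Assistance — status seasonal ✓; age 17 < 18 ✗ → not eligible.
Employer Retirement Match — status seasonal ✗ (excluded) → not eligible.
Legal Services Plan — status seasonal ✗ (requires full-time or part-time) → not eligible.
Annual Bonus Plan — status seasonal ✓; service 121 days ≥ 1 month (≈30 days) ✓ → eligible.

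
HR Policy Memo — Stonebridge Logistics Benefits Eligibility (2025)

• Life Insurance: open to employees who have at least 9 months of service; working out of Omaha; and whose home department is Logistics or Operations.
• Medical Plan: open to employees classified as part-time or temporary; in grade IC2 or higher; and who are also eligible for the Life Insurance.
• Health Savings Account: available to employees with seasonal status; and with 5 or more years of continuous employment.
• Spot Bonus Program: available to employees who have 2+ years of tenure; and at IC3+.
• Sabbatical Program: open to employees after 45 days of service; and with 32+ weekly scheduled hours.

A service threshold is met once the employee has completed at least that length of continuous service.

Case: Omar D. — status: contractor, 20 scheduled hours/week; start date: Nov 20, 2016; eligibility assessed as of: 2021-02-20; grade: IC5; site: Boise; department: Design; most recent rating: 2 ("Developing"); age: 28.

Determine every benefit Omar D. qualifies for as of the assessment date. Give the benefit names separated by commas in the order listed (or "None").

Service from Nov 20, 2016 to 2021-02-20: 1553 days.
Life Insurance — service 1553 days ≥ 9 months (≈270 days) ✓; site Boise ✗ (not Omaha) → not eligible.
Medical Plan — status contractor ✗ (requires part-time or temporary) → not eligible.
Health Savings Account — status contractor ✗ (requires seasonal) → not eligible.
Spot Bonus Program — service 1553 days ≥ 2 years (≈730 days) ✓; grade IC5 ≥ IC3 ✓ → eligible.
Sabbatical Program — service 1553 days ≥ 45 days ✓; 20 hrs/wk < 32 ✗ → not eligible.

Spot Bonus Program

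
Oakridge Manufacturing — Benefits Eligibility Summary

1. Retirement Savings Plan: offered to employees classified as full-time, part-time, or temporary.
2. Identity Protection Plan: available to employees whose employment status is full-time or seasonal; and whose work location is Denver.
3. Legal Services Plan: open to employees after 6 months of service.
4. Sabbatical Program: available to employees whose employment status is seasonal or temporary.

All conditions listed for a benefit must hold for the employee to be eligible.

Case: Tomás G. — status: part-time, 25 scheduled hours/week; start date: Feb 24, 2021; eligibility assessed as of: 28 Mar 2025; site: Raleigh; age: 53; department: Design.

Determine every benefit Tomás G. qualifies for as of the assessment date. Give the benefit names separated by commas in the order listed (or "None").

Service from Feb 24, 2021 to 28 Mar 2025: 1493 days.
Retirement Savings Plan — status part-time ✓ → eligible.
Identity Protection Plan — status part-time ✗ (requires full-time or seasonal) → not eligible.
Legal Services Plan — service 1493 days ≥ 6 months (≈180 days) ✓ → eligible.
Sabbatical Program — status part-time ✗ (requires seasonal or temporary) → not eligible.

Retirement Savings Plan, Legal Services Plan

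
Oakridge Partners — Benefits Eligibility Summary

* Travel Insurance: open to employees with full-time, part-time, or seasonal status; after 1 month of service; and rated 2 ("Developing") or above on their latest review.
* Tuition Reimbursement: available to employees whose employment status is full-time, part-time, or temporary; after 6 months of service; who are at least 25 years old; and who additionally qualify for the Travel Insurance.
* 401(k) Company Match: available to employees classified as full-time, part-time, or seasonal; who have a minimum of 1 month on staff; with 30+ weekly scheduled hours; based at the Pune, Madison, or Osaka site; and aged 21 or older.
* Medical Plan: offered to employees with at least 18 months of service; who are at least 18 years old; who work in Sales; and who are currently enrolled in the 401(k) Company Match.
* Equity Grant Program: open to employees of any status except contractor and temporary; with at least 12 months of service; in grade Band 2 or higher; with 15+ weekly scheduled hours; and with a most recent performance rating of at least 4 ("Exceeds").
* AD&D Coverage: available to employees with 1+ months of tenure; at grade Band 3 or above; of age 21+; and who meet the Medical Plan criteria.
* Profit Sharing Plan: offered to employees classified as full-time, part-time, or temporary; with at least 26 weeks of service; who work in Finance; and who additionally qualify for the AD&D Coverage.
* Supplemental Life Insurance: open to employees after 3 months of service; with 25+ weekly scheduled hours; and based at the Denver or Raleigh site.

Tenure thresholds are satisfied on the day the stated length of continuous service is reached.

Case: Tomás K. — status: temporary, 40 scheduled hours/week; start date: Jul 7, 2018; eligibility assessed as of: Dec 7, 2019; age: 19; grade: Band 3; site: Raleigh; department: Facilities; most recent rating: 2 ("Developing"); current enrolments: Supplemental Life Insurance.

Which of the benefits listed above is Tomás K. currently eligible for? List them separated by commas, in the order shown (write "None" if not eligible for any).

Service from Jul 7, 2018 to Dec 7, 2019: 518 days.
Travel Insurance — status temporary ✗ (requires full-time, part-time, or seasonal) → not eligible.
Tuition Reimbursement — status temporary ✓; service 518 days ≥ 6 months (≈180 days) ✓; age 19 < 25 ✗ → not eligible.
401(k) Company Match — status temporary ✗ (requires full-time, part-time, or seasonal) → not eligible.
Medical Plan — service 518 days < 18 months (≈540 days) ✗ → not eligible.
Equity Grant Program — status temporary ✗ (excluded) → not eligible.
AD&D Coverage — service 518 days ≥ 1 month (≈30 days) ✓; grade Band 3 ≥ Band 3 ✓; age 19 < 21 ✗ → not eligible.
Profit Sharing Plan — status temporary ✓; service 518 days ≥ 26 weeks (≈182 days) ✓; dept Facilities ✗ → not eligible.
Supplemental Life Insurance — service 518 days ≥ 3 months (≈90 days) ✓; 40 hrs/wk ≥ 25 ✓; site Raleigh ✓ → eligible.

Supplemental Life Insurance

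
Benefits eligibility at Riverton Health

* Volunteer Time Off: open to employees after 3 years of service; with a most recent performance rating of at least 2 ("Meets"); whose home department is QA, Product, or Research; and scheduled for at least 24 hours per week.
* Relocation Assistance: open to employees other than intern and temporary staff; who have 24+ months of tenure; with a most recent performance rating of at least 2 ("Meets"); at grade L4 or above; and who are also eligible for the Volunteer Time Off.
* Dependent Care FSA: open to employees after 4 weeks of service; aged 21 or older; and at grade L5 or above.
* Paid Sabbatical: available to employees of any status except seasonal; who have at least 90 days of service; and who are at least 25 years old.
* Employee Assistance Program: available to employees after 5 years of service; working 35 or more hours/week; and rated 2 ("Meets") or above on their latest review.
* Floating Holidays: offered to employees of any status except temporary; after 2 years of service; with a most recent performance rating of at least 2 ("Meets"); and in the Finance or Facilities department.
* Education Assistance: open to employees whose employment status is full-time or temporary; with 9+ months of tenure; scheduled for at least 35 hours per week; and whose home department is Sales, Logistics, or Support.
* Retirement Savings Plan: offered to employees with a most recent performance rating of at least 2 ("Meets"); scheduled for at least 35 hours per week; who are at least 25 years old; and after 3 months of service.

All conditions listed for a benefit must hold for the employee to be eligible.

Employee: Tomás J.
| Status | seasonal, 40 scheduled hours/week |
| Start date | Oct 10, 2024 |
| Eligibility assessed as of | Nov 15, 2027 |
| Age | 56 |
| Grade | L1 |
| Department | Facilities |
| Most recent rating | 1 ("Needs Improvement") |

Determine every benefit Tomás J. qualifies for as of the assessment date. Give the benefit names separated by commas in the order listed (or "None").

Service from Oct 10, 2024 to Nov 15, 2027: 1131 days.
Volunteer Time Off — service 1131 days ≥ 3 years (≈1095 days) ✓; rating 1 < 2 ✗ → not eligible.
Relocation Assistance — status seasonal ✓ (not excluded); service 1131 days ≥ 24 months (≈720 days) ✓; rating 1 < 2 ✗ → not eligible.
Dependent Care FSA — service 1131 days ≥ 4 weeks (≈28 days) ✓; age 56 ≥ 21 ✓; grade L1 < L5 ✗ → not eligible.
Paid Sabbatical — status seasonal ✗ (excluded) → not eligible.
Employee Assistance Program — service 1131 days < 5 years (≈1825 days) ✗ → not eligible.
Floating Holidays — status seasonal ✓ (not excluded); service 1131 days ≥ 2 years (≈730 days) ✓; rating 1 < 2 ✗ → not eligible.
Education Assistance — status seasonal ✗ (requires full-time or temporary) → not eligible.
Retirement Savings Plan — rating 1 < 2 ✗ → not eligible.

None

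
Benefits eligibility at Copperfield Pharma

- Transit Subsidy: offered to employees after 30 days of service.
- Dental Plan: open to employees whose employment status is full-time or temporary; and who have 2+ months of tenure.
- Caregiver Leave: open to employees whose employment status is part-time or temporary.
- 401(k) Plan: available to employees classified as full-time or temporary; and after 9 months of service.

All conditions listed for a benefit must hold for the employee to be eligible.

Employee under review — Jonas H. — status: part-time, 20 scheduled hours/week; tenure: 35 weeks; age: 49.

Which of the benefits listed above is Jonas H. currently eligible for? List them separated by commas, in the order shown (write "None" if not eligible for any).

Transit Subsidy — service 35 weeks ≥ 30 days ✓ → eligible.
Dental Plan — status part-time ✗ (requires full-time or temporary) → not eligible.
Caregiver Leave — status part-time ✓ → eligible.
401(k) Plan — status part-time ✗ (requires full-time or temporary) → not eligible.

Transit Subsidy, Caregiver Leave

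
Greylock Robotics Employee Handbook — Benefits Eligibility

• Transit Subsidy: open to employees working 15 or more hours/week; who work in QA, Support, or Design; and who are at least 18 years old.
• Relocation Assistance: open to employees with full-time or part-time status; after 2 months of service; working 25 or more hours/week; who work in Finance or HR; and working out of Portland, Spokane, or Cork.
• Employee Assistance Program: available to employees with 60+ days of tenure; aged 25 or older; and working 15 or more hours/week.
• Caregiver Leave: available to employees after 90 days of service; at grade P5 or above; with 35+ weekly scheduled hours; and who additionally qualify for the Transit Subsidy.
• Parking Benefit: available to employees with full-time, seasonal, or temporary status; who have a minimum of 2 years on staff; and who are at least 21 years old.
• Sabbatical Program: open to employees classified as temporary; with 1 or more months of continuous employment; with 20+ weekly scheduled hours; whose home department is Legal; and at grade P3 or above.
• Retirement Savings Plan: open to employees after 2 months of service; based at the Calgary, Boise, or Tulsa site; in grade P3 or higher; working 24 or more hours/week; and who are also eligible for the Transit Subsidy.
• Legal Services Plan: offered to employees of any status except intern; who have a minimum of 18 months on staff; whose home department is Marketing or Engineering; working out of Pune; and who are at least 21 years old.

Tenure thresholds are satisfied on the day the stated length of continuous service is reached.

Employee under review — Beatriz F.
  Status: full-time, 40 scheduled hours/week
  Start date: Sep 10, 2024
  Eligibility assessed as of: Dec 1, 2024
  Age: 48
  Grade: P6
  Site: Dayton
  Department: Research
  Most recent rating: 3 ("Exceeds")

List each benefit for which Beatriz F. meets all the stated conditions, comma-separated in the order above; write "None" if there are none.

Service from Sep 10, 2024 to Dec 1, 2024: 82 days.
Transit Subsidy — 40 hrs/wk ≥ 15 ✓; dept Research ✗ → not eligible.
Relocation Assistance — status full-time ✓; service 82 days ≥ 2 months (≈60 days) ✓; 40 hrs/wk ≥ 25 ✓; dept Research ✗ → not eligible.
Employee Assistance Program — service 82 days ≥ 60 days ✓; age 48 ≥ 25 ✓; 40 hrs/wk ≥ 15 ✓ → eligible.
Caregiver Leave — service 82 days < 90 days ✗ → not eligible.
Parking Benefit — status full-time ✓; service 82 days < 2 years (≈730 days) ✗ → not eligible.
Sabbatical Program — status full-time ✗ (requires temporary) → not eligible.
Retirement Savings Plan — service 82 days ≥ 2 months (≈60 days) ✓; site Dayton ✗ (not Calgary, Boise, or Tulsa) → not eligible.
Legal Services Plan — status full-time ✓ (not excluded); service 82 days < 18 months (≈540 days) ✗ → not eligible.

Employee Assistance Program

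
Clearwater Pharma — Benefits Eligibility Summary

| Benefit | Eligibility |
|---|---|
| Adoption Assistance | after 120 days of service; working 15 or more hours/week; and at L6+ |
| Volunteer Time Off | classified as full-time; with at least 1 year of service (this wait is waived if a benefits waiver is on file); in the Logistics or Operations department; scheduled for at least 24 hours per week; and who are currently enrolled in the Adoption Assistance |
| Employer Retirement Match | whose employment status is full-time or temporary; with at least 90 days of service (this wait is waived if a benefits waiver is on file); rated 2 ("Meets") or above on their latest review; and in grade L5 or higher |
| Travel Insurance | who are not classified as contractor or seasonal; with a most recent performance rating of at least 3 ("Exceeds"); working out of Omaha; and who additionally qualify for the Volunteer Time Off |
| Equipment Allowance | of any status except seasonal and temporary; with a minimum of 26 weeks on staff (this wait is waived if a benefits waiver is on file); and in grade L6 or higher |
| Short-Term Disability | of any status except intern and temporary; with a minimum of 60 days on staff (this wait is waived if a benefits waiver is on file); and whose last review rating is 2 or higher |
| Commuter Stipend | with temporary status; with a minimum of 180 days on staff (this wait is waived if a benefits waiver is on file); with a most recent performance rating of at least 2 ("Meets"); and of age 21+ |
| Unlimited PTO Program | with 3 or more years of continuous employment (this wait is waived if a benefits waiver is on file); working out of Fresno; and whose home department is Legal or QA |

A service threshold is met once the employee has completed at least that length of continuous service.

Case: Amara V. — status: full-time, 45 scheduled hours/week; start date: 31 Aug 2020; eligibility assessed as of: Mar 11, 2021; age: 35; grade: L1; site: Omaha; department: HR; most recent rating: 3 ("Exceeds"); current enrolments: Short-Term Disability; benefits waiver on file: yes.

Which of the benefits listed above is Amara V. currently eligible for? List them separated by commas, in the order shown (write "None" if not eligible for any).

Service from 31 Aug 2020 to Mar 11, 2021: 192 days.
Adoption Assistance — service 192 days ≥ 120 days ✓; 45 hrs/wk ≥ 15 ✓; grade L1 < L6 ✗ → not eligible.
Volunteer Time Off — status full-time ✓; benefits waiver on file ✓; dept HR ✗ → not eligible.
Employer Retirement Match — status full-time ✓; benefits waiver on file ✓; rating 3 ≥ 2 ✓; grade L1 < L5 ✗ → not eligible.
Travel Insurance — status full-time ✓ (not excluded); rating 3 ≥ 3 ✓; site Omaha ✓; not eligible for Volunteer Time Off ✗ → not eligible.
Equipment Allowance — status full-time ✓ (not excluded); benefits waiver on file ✓; grade L1 < L6 ✗ → not eligible.
Short-Term Disability — status full-time ✓ (not excluded); benefits waiver on file ✓; rating 3 ≥ 2 ✓ → eligible.
Commuter Stipend — status full-time ✗ (requires temporary) → not eligible.
Unlimited PTO Program — benefits waiver on file ✓; site Omaha ✗ (not Fresno) → not eligible.

Short-Term Disability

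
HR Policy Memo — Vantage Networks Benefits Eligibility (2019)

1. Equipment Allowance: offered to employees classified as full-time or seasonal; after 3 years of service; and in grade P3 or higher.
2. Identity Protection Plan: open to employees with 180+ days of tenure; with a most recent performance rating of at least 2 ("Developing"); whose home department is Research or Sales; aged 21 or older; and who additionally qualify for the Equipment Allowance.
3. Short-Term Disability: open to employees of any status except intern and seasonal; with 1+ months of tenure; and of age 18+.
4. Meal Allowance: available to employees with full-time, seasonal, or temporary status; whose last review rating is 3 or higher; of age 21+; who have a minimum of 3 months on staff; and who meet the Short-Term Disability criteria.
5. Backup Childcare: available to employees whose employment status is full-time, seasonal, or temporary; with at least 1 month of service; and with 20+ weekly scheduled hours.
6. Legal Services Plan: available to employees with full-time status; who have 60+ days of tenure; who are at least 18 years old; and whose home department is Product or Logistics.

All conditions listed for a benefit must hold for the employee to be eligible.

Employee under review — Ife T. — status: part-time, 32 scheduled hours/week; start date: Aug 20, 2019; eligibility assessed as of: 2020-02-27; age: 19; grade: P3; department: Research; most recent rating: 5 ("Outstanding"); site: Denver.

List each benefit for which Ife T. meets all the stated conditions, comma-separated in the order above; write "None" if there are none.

Short-Term Disability

Service from Aug 20, 2019 to 2020-02-27: 191 days.
Equipment Allowance — status part-time ✗ (requires full-time or seasonal) → not eligible.
Identity Protection Plan — service 191 days ≥ 180 days ✓; rating 5 ≥ 2 ✓; dept Research ✓; age 19 < 21 ✗ → not eligible.
Short-Term Disability — status part-time ✓ (not excluded); service 191 days ≥ 1 month (≈30 days) ✓; age 19 ≥ 18 ✓ → eligible.
Meal Allowance — status part-time ✗ (requires full-time, seasonal, or temporary) → not eligible.
Backup Childcare — status part-time ✗ (requires full-time, seasonal, or temporary) → not eligible.
Legal Services Plan — status part-time ✗ (requires full-time) → not eligible.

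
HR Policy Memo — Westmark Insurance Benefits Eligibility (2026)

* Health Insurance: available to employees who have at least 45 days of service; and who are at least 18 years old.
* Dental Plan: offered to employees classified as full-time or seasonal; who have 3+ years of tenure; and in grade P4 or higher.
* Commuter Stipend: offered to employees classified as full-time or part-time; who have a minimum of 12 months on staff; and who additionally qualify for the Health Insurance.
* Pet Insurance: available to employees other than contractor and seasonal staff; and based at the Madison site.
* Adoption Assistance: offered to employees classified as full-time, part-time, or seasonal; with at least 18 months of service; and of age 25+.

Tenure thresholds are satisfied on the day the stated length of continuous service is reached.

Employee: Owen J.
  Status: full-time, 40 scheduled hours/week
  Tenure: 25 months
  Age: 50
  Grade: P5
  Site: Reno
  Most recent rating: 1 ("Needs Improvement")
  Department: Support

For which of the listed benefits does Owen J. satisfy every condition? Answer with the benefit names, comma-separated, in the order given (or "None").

Health Insurance, Commuter Stipend, Adoption Assistance

Health Insurance — service 25 months ≥ 45 days ✓; age 50 ≥ 18 ✓ → eligible.
Dental Plan — status full-time ✓; service 25 months < 3 years (≈1095 days) ✗ → not eligible.
Commuter Stipend — status full-time ✓; service 25 months ≥ 12 months ✓; eligible for Health Insurance ✓ → eligible.
Pet Insurance — status full-time ✓ (not excluded); site Reno ✗ (not Madison) → not eligible.
Adoption Assistance — status full-time ✓; service 25 months ≥ 18 months ✓; age 50 ≥ 25 ✓ → eligible.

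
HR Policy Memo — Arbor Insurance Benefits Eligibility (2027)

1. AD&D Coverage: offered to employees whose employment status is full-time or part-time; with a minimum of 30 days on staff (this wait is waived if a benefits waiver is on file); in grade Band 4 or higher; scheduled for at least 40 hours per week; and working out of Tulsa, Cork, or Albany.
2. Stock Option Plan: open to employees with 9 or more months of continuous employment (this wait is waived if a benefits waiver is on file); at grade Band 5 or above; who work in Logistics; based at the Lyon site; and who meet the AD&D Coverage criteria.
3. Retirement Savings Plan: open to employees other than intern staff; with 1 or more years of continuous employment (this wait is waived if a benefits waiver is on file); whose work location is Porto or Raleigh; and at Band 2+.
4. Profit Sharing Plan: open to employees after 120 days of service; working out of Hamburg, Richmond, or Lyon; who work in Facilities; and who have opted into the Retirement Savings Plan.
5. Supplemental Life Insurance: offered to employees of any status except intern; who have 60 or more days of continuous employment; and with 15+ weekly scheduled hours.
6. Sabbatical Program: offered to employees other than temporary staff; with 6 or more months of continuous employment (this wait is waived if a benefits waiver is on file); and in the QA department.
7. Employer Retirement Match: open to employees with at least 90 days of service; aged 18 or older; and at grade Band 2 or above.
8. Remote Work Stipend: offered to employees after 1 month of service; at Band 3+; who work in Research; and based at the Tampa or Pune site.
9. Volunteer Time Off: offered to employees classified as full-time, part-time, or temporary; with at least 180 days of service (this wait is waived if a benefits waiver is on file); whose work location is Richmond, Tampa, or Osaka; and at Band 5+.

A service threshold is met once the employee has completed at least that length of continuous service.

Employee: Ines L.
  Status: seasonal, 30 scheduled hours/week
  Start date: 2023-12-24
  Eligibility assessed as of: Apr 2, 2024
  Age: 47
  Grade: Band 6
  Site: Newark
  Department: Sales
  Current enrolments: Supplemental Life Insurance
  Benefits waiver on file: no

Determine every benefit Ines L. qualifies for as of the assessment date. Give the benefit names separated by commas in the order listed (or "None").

Service from 2023-12-24 to Apr 2, 2024: 100 days.
AD&D Coverage — status seasonal ✗ (requires full-time or part-time) → not eligible.
Stock Option Plan — no waiver, service 100 days < 9 months (≈270 days) ✗ → not eligible.
Retirement Savings Plan — status seasonal ✓ (not excluded); no waiver, service 100 days < 1 year (≈365 days) ✗ → not eligible.
Profit Sharing Plan — service 100 days < 120 days ✗ → not eligible.
Supplemental Life Insurance — status seasonal ✓ (not excluded); service 100 days ≥ 60 days ✓; 30 hrs/wk ≥ 15 ✓ → eligible.
Sabbatical Program — status seasonal ✓ (not excluded); no waiver, service 100 days < 6 months (≈180 days) ✗ → not eligible.
Employer Retirement Match — service 100 days ≥ 90 days ✓; age 47 ≥ 18 ✓; grade Band 6 ≥ Band 2 ✓ → eligible.
Remote Work Stipend — service 100 days ≥ 1 month (≈30 days) ✓; grade Band 6 ≥ Band 3 ✓; dept Sales ✗ → not eligible.
Volunteer Time Off — status seasonal ✗ (requires full-time, part-time, or temporary) → not eligible.

Supplemental Life Insurance, Employer Retirement Match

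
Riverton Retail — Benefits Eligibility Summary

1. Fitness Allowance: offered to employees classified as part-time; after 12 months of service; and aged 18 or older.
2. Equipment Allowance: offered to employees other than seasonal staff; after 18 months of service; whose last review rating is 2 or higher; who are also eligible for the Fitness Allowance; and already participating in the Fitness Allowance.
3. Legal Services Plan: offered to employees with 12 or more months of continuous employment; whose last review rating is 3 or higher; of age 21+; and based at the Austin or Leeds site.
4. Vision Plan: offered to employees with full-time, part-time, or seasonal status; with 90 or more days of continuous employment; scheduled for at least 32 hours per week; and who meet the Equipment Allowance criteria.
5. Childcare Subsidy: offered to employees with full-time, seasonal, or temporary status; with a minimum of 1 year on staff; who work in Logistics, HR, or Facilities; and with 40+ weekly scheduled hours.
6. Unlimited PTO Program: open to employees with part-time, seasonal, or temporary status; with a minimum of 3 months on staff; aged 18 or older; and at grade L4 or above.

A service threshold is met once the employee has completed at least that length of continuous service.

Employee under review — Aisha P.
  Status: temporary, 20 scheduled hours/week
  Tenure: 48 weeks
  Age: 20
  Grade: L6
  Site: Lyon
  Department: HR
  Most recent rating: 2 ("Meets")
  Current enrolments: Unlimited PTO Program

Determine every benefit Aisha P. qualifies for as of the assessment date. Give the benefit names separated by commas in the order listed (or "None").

Fitness Allowance — status temporary ✗ (requires part-time) → not eligible.
Equipment Allowance — status temporary ✓ (not excluded); service 48 weeks < 18 months (≈540 days) ✗ → not eligible.
Legal Services Plan — service 48 weeks < 12 months (≈360 days) ✗ → not eligible.
Vision Plan — status temporary ✗ (requires full-time, part-time, or seasonal) → not eligible.
Childcare Subsidy — status temporary ✓; service 48 weeks < 1 year (≈365 days) ✗ → not eligible.
Unlimited PTO Program — status temporary ✓; service 48 weeks ≥ 3 months (≈90 days) ✓; age 20 ≥ 18 ✓; grade L6 ≥ L4 ✓ → eligible.

Unlimited PTO Program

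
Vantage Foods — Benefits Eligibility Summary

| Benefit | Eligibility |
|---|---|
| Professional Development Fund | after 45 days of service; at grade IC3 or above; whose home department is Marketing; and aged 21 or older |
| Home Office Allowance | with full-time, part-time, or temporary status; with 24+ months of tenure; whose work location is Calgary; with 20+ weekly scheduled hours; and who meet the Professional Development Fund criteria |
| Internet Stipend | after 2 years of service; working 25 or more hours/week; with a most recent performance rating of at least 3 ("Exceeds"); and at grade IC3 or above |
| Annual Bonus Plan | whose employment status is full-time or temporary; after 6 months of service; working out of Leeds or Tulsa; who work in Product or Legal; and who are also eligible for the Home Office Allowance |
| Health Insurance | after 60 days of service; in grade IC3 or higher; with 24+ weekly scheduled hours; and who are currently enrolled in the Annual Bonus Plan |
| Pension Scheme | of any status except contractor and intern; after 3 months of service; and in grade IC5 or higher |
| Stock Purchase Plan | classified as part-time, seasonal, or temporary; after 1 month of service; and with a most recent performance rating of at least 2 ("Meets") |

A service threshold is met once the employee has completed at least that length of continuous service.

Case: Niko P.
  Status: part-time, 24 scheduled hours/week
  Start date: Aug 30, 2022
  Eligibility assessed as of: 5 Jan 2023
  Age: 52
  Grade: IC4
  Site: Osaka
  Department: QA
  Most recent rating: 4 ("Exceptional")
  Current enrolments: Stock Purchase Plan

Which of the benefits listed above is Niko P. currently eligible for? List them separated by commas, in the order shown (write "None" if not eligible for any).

Stock Purchase Plan

Service from Aug 30, 2022 to 5 Jan 2023: 128 days.
Professional Development Fund — service 128 days ≥ 45 days ✓; grade IC4 ≥ IC3 ✓; dept QA ✗ → not eligible.
Home Office Allowance — status part-time ✓; service 128 days < 24 months (≈720 days) ✗ → not eligible.
Internet Stipend — service 128 days < 2 years (≈730 days) ✗ → not eligible.
Annual Bonus Plan — status part-time ✗ (requires full-time or temporary) → not eligible.
Health Insurance — service 128 days ≥ 60 days ✓; grade IC4 ≥ IC3 ✓; 24 hrs/wk ≥ 24 ✓; not enrolled in Annual Bonus Plan ✗ → not eligible.
Pension Scheme — status part-time ✓ (not excluded); service 128 days ≥ 3 months (≈90 days) ✓; grade IC4 < IC5 ✗ → not eligible.
Stock Purchase Plan — status part-time ✓; service 128 days ≥ 1 month (≈30 days) ✓; rating 4 ≥ 2 ✓ → eligible.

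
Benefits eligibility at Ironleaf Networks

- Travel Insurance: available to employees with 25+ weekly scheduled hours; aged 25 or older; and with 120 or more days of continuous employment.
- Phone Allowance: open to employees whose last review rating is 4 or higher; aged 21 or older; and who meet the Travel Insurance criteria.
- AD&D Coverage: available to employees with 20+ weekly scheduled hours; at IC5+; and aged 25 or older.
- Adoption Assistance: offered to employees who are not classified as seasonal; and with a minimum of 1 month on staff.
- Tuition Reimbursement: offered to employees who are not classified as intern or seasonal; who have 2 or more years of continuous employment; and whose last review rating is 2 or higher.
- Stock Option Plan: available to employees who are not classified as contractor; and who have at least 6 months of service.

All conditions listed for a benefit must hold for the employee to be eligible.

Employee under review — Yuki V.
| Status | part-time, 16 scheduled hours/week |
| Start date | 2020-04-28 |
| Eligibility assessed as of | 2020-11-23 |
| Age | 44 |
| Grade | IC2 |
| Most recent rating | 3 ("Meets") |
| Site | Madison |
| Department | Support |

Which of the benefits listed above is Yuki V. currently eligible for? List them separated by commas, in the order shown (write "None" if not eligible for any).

Adoption Assistance, Stock Option Plan

Service from 2020-04-28 to 2020-11-23: 209 days.
Travel Insurance — 16 hrs/wk < 25 ✗ → not eligible.
Phone Allowance — rating 3 < 4 ✗ → not eligible.
AD&D Coverage — 16 hrs/wk < 20 ✗ → not eligible.
Adoption Assistance — status part-time ✓ (not excluded); service 209 days ≥ 1 month (≈30 days) ✓ → eligible.
Tuition Reimbursement — status part-time ✓ (not excluded); service 209 days < 2 years (≈730 days) ✗ → not eligible.
Stock Option Plan — status part-time ✓ (not excluded); service 209 days ≥ 6 months (≈180 days) ✓ → eligible.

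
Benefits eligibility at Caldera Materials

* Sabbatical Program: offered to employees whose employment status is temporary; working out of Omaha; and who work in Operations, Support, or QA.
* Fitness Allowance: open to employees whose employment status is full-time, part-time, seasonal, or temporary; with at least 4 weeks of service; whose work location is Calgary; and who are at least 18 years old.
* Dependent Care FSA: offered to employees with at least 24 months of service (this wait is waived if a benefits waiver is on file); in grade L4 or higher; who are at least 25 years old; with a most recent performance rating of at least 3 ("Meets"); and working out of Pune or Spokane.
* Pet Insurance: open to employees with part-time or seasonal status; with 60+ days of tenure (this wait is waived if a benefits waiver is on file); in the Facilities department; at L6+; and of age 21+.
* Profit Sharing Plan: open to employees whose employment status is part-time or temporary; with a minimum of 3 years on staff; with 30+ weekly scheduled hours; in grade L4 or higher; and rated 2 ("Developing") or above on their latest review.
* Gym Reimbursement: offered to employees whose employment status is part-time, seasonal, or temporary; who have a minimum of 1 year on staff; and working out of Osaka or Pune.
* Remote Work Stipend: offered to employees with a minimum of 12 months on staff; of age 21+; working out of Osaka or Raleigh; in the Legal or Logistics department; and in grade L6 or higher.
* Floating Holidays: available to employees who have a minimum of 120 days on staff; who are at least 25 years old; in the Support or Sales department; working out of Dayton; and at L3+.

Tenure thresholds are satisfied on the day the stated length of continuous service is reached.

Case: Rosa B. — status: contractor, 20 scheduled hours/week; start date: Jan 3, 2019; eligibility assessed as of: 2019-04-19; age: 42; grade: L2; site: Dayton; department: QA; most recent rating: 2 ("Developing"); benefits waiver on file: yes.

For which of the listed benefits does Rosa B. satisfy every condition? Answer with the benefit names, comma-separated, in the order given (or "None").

Service from Jan 3, 2019 to 2019-04-19: 106 days.
Sabbatical Program — status contractor ✗ (requires temporary) → not eligible.
Fitness Allowance — status contractor ✗ (requires full-time, part-time, seasonal, or temporary) → not eligible.
Dependent Care FSA — benefits waiver on file ✓; grade L2 < L4 ✗ → not eligible.
Pet Insurance — status contractor ✗ (requires part-time or seasonal) → not eligible.
Profit Sharing Plan — status contractor ✗ (requires part-time or temporary) → not eligible.
Gym Reimbursement — status contractor ✗ (requires part-time, seasonal, or temporary) → not eligible.
Remote Work Stipend — service 106 days < 12 months (≈360 days) ✗ → not eligible.
Floating Holidays — service 106 days < 120 days ✗ → not eligible.

None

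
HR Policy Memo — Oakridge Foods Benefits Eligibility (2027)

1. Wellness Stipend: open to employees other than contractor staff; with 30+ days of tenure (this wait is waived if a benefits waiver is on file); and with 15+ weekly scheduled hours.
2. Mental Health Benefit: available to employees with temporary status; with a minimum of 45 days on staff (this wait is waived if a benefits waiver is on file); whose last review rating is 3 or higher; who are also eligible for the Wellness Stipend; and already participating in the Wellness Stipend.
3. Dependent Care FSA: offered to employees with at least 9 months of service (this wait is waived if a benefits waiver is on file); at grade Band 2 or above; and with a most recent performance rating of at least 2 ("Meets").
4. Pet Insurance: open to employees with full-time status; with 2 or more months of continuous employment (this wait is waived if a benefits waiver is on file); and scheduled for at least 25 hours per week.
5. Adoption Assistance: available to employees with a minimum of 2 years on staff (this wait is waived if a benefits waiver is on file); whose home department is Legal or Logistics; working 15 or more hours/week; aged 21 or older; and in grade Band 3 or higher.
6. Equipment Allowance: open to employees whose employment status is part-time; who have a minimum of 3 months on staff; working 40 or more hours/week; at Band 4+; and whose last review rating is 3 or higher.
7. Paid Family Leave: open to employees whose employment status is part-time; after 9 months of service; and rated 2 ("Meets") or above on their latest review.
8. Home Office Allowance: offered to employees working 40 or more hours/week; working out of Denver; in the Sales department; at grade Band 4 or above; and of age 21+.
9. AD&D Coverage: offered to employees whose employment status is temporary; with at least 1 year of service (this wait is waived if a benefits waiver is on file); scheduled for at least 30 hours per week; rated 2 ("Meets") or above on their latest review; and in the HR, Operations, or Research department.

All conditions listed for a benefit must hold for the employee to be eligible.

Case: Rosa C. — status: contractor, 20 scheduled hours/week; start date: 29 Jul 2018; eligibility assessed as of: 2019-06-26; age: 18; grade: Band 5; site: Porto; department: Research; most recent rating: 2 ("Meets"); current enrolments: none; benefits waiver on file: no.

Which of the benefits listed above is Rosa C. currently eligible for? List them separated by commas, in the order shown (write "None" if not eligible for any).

Service from 29 Jul 2018 to 2019-06-26: 332 days.
Wellness Stipend — status contractor ✗ (excluded) → not eligible.
Mental Health Benefit — status contractor ✗ (requires temporary) → not eligible.
Dependent Care FSA — no waiver, service 332 days ≥ 9 months (≈270 days) ✓; grade Band 5 ≥ Band 2 ✓; rating 2 ≥ 2 ✓ → eligible.
Pet Insurance — status contractor ✗ (requires full-time) → not eligible.
Adoption Assistance — no waiver, service 332 days < 2 years (≈730 days) ✗ → not eligible.
Equipment Allowance — status contractor ✗ (requires part-time) → not eligible.
Paid Family Leave — status contractor ✗ (requires part-time) → not eligible.
Home Office Allowance — 20 hrs/wk < 40 ✗ → not eligible.
AD&D Coverage — status contractor ✗ (requires temporary) → not eligible.

Dependent Care FSA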